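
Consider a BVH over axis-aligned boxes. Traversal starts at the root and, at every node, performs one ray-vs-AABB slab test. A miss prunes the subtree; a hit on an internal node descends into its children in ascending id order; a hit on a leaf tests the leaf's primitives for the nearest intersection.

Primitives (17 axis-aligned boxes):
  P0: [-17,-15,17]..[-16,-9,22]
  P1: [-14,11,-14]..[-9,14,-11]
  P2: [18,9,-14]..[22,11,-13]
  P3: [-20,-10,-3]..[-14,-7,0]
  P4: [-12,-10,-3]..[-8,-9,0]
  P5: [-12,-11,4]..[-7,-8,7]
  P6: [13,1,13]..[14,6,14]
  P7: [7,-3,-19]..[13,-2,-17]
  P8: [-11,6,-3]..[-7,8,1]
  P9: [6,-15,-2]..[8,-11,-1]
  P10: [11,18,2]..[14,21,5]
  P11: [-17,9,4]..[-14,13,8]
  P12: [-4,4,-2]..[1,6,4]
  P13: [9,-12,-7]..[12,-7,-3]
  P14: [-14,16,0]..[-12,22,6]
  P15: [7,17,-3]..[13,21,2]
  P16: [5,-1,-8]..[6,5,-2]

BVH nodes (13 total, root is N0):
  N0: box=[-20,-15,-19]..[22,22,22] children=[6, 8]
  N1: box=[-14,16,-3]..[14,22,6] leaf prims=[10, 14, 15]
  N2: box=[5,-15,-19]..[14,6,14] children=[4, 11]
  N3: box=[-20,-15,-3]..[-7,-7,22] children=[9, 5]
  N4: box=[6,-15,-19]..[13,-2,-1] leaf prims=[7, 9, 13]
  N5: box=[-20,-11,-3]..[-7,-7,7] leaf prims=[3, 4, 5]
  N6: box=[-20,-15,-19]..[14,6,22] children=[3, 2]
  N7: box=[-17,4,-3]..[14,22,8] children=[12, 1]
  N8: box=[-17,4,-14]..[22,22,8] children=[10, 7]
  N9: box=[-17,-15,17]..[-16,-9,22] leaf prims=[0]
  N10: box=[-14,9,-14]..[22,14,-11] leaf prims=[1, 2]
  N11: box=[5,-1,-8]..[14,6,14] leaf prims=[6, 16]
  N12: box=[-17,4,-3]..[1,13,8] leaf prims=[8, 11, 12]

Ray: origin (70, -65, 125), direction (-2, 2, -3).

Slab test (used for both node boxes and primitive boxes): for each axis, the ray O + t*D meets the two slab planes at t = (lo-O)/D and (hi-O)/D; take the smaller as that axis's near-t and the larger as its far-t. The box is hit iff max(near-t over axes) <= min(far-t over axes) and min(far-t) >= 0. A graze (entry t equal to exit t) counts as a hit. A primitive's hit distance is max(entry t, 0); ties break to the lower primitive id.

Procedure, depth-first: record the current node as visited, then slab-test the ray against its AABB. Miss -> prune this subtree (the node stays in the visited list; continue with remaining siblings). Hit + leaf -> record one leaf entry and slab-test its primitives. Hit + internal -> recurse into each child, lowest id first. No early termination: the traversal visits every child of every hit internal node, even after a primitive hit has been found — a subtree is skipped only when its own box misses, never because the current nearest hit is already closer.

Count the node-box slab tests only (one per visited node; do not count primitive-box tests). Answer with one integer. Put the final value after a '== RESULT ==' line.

Trace the traversal:
N0 x:[24,45] y:[25,87/2] z:[103/3,48] -> hit [103/3,87/2], descend [6, 8]
  N6 x:[28,45] y:[25,71/2] z:[103/3,48] -> hit [103/3,71/2], descend [2, 3]
    N2 x:[28,65/2] y:[25,71/2] z:[37,48] -> miss, prune
    N3 x:[77/2,45] y:[25,29] z:[103/3,128/3] -> miss, prune
  N8 x:[24,87/2] y:[69/2,87/2] z:[39,139/3] -> hit [39,87/2], descend [7, 10]
    N7 x:[28,87/2] y:[69/2,87/2] z:[39,128/3] -> hit [39,128/3], descend [1, 12]
      N1 x:[28,42] y:[81/2,87/2] z:[119/3,128/3] -> hit [81/2,42] leaf, test {P10(miss), P14@t=41, P15(miss)}
      N12 x:[69/2,87/2] y:[69/2,39] z:[39,128/3] -> hit [39,39] leaf, test {P8(miss), P11(miss), P12(miss)}
    N10 x:[24,42] y:[37,79/2] z:[136/3,139/3] -> miss, prune

Visited [0, 6, 2, 3, 8, 7, 1, 12, 10]. Tests: 9 box, 2 leaf. Nearest: P14.

== RESULT ==
9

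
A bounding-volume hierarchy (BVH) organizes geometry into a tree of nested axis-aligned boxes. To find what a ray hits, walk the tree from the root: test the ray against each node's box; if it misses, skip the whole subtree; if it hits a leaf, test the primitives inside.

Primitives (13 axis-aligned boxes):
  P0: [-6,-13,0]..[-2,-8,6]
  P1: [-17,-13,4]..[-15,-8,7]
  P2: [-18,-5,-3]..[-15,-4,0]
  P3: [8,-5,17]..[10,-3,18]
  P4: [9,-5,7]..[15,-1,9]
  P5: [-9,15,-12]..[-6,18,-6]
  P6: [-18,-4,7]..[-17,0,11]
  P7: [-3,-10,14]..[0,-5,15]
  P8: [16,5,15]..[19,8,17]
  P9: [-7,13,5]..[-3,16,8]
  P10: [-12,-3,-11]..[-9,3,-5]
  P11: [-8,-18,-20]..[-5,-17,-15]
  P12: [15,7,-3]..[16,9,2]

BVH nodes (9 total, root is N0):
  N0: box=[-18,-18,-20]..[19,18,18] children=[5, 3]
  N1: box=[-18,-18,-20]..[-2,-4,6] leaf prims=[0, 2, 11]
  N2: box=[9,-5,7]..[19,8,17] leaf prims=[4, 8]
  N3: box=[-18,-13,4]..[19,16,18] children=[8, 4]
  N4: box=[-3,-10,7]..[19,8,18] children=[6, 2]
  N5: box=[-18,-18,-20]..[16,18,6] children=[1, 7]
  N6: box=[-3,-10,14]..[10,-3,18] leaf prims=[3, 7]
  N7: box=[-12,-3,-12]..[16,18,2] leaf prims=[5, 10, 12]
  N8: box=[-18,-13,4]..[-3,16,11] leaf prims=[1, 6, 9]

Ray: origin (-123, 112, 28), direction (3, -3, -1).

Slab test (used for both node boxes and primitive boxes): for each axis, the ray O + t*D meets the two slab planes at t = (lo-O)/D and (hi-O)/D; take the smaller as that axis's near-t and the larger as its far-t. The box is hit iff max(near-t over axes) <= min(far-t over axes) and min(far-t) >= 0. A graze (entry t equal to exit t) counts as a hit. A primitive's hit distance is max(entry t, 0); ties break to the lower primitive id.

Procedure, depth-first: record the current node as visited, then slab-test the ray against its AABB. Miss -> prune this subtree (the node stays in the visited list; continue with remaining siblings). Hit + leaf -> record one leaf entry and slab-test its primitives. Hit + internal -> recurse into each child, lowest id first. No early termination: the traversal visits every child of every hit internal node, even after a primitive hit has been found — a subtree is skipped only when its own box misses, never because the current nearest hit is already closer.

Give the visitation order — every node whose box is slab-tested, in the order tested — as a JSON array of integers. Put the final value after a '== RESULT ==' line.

Trace the traversal:
N0 x:[35,142/3] y:[94/3,130/3] z:[10,48] -> hit [35,130/3], descend [3, 5]
  N3 x:[35,142/3] y:[32,125/3] z:[10,24] -> miss, prune
  N5 x:[35,139/3] y:[94/3,130/3] z:[22,48] -> hit [35,130/3], descend [1, 7]
    N1 x:[35,121/3] y:[116/3,130/3] z:[22,48] -> hit [116/3,121/3] leaf, test {P0(miss), P2(miss), P11(miss)}
    N7 x:[37,139/3] y:[94/3,115/3] z:[26,40] -> hit [37,115/3] leaf, test {P5(miss), P10@t=37, P12(miss)}

5 AABB tests over nodes [0, 3, 5, 1, 7]; 2 leaves entered; closest P10.

== RESULT ==
[0, 3, 5, 1, 7]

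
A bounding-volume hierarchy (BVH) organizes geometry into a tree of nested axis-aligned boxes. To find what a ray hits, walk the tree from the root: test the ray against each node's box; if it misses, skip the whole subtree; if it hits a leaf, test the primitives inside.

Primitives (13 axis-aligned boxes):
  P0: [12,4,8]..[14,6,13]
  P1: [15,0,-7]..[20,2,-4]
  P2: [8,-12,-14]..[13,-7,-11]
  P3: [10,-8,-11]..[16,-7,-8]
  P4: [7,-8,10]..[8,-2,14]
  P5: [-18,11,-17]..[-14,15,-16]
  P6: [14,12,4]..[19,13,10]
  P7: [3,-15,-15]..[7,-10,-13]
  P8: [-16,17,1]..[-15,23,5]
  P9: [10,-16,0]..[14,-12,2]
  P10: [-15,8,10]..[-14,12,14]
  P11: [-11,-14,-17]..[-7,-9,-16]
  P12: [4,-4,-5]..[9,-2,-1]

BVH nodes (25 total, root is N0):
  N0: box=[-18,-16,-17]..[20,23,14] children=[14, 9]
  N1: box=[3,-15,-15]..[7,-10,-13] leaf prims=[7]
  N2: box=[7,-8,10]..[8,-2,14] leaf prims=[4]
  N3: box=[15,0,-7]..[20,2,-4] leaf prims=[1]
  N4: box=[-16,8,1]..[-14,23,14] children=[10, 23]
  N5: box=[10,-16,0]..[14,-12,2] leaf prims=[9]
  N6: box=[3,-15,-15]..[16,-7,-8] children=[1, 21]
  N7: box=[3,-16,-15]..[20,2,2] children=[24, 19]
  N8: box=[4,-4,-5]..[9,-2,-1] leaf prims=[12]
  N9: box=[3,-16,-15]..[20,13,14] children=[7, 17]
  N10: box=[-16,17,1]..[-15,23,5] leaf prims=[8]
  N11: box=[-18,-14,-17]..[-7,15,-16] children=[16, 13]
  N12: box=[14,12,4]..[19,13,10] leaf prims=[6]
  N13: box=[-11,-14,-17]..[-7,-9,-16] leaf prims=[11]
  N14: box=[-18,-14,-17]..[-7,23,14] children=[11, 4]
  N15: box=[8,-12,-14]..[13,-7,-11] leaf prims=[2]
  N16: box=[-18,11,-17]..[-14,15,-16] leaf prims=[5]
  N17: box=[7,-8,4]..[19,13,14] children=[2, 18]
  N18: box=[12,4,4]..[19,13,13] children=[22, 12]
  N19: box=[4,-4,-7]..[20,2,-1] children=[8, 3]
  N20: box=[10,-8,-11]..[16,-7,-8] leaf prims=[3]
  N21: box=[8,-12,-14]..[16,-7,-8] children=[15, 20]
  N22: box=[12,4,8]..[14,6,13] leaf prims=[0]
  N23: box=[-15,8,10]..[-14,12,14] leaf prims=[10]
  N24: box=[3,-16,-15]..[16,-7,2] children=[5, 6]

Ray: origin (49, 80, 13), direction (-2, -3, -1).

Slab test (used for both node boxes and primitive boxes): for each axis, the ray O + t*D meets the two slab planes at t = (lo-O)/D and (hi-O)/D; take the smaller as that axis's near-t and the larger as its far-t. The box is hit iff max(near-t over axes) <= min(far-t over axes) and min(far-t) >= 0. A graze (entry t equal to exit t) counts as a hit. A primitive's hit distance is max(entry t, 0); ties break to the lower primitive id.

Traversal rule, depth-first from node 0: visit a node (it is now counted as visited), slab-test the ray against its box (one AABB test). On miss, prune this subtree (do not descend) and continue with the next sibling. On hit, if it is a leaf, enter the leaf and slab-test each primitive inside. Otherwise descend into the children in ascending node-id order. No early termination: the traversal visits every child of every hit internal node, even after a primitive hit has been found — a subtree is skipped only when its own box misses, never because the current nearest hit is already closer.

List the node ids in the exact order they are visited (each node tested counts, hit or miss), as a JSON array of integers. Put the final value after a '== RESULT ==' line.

Traverse from the root:
N0 x:[29/2,67/2] y:[19,32] z:[-1,30] -> hit [19,30], descend [9, 14]
  N9 x:[29/2,23] y:[67/3,32] z:[-1,28] -> hit [67/3,23], descend [7, 17]
    N7 x:[29/2,23] y:[26,32] z:[11,28] -> miss, prune
    N17 x:[15,21] y:[67/3,88/3] z:[-1,9] -> miss, prune
  N14 x:[28,67/2] y:[19,94/3] z:[-1,30] -> hit [28,30], descend [4, 11]
    N4 x:[63/2,65/2] y:[19,24] z:[-1,12] -> miss, prune
    N11 x:[28,67/2] y:[65/3,94/3] z:[29,30] -> hit [29,30], descend [13, 16]
      N13 x:[28,30] y:[89/3,94/3] z:[29,30] -> hit [89/3,30] leaf, test {P11@t=89/3}
      N16 x:[63/2,67/2] y:[65/3,23] z:[29,30] -> miss, prune

Visited [0, 9, 7, 17, 14, 4, 11, 13, 16]. Tests: 9 box, 1 leaf. Nearest: P11.

== RESULT ==
[0, 9, 7, 17, 14, 4, 11, 13, 16]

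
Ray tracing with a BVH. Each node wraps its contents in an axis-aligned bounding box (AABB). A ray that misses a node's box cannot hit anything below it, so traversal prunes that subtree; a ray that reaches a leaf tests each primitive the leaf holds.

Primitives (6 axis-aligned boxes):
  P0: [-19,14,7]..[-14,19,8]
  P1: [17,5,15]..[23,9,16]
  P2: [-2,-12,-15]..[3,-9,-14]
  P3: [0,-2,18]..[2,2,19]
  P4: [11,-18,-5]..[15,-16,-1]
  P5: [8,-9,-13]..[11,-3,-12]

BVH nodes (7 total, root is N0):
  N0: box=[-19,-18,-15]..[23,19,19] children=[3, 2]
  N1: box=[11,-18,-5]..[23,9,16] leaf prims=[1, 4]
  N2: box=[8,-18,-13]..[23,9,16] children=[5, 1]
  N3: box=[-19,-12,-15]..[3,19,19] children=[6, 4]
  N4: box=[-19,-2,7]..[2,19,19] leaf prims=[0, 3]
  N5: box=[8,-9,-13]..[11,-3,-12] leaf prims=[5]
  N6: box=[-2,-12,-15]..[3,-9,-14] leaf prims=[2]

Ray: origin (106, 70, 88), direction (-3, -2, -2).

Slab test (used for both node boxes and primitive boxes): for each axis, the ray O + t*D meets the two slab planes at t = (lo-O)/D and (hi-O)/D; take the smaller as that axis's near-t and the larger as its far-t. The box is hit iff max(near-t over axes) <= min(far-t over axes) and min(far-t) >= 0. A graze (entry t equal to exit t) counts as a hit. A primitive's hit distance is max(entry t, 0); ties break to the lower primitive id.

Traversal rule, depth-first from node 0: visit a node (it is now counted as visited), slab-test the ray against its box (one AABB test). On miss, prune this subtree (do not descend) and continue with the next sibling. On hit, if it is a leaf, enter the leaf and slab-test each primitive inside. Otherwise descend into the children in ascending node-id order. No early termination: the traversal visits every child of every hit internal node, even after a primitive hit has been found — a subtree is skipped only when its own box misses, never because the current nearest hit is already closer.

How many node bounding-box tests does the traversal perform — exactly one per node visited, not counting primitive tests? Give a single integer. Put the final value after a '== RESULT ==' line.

Trace the traversal:
N0 x:[83/3,125/3] y:[51/2,44] z:[69/2,103/2] -> hit [69/2,125/3], descend [2, 3]
  N2 x:[83/3,98/3] y:[61/2,44] z:[36,101/2] -> miss, prune
  N3 x:[103/3,125/3] y:[51/2,41] z:[69/2,103/2] -> hit [69/2,41], descend [4, 6]
    N4 x:[104/3,125/3] y:[51/2,36] z:[69/2,81/2] -> hit [104/3,36] leaf, test {P0(miss), P3@t=104/3}
    N6 x:[103/3,36] y:[79/2,41] z:[51,103/2] -> miss, prune

5 AABB tests over nodes [0, 2, 3, 4, 6]; 1 leaf entered; closest P3.

== RESULT ==
5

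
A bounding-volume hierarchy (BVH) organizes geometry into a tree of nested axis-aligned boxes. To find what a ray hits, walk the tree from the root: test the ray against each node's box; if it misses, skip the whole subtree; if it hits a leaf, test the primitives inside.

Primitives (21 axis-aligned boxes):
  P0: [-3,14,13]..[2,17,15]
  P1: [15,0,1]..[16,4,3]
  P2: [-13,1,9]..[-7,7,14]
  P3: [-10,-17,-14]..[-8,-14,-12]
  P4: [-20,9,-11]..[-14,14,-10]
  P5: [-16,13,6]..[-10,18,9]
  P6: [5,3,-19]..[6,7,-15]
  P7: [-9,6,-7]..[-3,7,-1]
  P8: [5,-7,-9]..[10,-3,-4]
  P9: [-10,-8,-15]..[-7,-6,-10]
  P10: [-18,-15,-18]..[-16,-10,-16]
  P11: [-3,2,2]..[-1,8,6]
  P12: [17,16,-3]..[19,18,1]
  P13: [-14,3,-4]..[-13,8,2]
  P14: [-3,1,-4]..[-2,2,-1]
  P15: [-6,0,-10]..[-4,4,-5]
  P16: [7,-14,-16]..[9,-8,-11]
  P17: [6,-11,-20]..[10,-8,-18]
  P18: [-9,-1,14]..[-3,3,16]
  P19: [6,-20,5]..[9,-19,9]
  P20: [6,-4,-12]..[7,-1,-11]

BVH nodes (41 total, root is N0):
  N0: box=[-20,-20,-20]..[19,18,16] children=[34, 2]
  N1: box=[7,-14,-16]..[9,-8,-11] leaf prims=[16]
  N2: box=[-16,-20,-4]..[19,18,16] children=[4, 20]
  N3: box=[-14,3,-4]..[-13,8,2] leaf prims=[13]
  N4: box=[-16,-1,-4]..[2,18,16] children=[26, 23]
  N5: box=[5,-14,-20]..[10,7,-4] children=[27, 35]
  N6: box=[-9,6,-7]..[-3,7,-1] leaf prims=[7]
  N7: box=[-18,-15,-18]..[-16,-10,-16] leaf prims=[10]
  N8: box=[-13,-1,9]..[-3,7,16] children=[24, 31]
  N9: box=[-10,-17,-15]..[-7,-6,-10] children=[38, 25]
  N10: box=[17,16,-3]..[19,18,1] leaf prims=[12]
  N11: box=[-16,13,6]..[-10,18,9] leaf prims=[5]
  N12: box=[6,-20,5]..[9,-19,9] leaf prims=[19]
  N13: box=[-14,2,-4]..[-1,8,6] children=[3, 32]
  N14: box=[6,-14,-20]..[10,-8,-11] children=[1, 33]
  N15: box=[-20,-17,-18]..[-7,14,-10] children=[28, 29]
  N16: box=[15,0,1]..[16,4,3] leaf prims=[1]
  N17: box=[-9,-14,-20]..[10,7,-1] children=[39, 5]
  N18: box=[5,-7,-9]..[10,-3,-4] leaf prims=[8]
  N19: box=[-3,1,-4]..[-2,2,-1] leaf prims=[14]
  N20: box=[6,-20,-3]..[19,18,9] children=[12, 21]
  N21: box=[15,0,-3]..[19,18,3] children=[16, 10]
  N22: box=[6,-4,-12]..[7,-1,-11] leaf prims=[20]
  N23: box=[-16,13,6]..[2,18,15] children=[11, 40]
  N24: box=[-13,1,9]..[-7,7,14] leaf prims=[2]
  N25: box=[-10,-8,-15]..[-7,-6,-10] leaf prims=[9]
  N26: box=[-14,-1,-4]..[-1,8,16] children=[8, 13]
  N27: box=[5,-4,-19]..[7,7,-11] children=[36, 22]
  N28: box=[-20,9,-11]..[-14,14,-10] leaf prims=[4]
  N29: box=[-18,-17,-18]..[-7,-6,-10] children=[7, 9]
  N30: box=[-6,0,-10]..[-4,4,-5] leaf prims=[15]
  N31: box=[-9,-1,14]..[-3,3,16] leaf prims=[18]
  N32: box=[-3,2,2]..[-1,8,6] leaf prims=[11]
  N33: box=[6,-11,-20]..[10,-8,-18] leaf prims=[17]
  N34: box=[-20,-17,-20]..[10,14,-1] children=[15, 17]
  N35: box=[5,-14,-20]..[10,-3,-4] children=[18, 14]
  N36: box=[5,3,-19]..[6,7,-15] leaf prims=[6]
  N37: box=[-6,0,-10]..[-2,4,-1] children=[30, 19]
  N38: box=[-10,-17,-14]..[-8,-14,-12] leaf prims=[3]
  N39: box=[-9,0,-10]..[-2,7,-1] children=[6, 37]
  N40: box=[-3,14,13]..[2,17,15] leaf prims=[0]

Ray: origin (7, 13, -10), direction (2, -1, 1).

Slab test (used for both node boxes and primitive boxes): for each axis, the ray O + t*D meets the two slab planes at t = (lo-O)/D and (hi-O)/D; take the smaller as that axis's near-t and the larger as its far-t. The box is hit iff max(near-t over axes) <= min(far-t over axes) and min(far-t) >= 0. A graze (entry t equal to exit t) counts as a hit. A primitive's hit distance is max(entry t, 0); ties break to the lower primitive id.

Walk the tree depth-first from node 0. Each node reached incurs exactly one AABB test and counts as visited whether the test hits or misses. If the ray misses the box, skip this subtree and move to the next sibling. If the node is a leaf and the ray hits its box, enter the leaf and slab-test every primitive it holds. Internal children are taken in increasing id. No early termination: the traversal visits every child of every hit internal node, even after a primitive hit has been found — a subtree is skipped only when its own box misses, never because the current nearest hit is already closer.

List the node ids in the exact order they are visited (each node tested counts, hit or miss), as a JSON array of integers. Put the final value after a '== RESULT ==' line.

Walk:
N0 x:[-27/2,6] y:[-5,33] z:[-10,26] -> hit [-5,6], descend [2, 34]
  N2 x:[-23/2,6] y:[-5,33] z:[6,26] -> hit [6,6], descend [4, 20]
    N4 x:[-23/2,-5/2] y:[-5,14] z:[6,26] -> miss, prune
    N20 x:[-1/2,6] y:[-5,33] z:[7,19] -> miss, prune
  N34 x:[-27/2,3/2] y:[-1,30] z:[-10,9] -> hit [-1,3/2], descend [15, 17]
    N15 x:[-27/2,-7] y:[-1,30] z:[-8,0] -> miss, prune
    N17 x:[-8,3/2] y:[6,27] z:[-10,9] -> miss, prune

7 AABB tests over nodes [0, 2, 4, 20, 34, 15, 17]; 0 leaves entered; closest miss.

== RESULT ==
[0, 2, 4, 20, 34, 15, 17]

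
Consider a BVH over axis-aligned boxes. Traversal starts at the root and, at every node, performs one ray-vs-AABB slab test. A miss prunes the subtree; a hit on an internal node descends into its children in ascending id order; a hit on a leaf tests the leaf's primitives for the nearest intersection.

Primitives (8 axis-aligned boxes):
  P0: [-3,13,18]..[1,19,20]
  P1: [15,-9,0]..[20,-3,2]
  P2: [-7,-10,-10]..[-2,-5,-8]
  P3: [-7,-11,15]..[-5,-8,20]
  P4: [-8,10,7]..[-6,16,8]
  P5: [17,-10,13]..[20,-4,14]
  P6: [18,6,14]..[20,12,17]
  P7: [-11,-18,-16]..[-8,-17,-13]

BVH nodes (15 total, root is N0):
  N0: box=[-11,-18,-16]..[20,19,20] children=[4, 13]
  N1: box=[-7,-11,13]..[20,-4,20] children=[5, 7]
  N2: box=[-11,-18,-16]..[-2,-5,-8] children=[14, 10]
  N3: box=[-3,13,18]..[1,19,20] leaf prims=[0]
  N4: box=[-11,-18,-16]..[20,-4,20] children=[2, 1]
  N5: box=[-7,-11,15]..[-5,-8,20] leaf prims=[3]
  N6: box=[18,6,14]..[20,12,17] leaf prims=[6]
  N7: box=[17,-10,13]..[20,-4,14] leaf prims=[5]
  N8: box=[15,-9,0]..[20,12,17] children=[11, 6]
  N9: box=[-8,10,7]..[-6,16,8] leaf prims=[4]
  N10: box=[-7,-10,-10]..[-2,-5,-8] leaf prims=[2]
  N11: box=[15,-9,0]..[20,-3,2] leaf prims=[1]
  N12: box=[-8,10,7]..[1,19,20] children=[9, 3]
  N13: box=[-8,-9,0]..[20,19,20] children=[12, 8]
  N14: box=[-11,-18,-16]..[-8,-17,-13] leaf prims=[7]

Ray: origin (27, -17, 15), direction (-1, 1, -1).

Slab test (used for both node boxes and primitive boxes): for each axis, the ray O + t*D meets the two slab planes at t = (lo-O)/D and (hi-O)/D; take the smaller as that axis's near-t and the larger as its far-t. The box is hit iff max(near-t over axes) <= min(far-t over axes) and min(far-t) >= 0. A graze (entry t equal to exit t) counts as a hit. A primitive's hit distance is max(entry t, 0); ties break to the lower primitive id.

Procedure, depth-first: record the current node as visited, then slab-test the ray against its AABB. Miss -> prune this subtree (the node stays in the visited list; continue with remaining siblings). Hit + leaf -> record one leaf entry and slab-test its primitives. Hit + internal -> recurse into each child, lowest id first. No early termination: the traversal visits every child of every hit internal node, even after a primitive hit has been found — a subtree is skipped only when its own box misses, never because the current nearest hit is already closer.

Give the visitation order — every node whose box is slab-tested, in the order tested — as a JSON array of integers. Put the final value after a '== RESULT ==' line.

Traverse from the root:
N0 x:[7,38] y:[-1,36] z:[-5,31] -> hit [7,31], descend [4, 13]
  N4 x:[7,38] y:[-1,13] z:[-5,31] -> hit [7,13], descend [1, 2]
    N1 x:[7,34] y:[6,13] z:[-5,2] -> miss, prune
    N2 x:[29,38] y:[-1,12] z:[23,31] -> miss, prune
  N13 x:[7,35] y:[8,36] z:[-5,15] -> hit [8,15], descend [8, 12]
    N8 x:[7,12] y:[8,29] z:[-2,15] -> hit [8,12], descend [6, 11]
      N6 x:[7,9] y:[23,29] z:[-2,1] -> miss, prune
      N11 x:[7,12] y:[8,14] z:[13,15] -> miss, prune
    N12 x:[26,35] y:[27,36] z:[-5,8] -> miss, prune

9 AABB tests over nodes [0, 4, 1, 2, 13, 8, 6, 11, 12]; 0 leaves entered; closest miss.

== RESULT ==
[0, 4, 1, 2, 13, 8, 6, 11, 12]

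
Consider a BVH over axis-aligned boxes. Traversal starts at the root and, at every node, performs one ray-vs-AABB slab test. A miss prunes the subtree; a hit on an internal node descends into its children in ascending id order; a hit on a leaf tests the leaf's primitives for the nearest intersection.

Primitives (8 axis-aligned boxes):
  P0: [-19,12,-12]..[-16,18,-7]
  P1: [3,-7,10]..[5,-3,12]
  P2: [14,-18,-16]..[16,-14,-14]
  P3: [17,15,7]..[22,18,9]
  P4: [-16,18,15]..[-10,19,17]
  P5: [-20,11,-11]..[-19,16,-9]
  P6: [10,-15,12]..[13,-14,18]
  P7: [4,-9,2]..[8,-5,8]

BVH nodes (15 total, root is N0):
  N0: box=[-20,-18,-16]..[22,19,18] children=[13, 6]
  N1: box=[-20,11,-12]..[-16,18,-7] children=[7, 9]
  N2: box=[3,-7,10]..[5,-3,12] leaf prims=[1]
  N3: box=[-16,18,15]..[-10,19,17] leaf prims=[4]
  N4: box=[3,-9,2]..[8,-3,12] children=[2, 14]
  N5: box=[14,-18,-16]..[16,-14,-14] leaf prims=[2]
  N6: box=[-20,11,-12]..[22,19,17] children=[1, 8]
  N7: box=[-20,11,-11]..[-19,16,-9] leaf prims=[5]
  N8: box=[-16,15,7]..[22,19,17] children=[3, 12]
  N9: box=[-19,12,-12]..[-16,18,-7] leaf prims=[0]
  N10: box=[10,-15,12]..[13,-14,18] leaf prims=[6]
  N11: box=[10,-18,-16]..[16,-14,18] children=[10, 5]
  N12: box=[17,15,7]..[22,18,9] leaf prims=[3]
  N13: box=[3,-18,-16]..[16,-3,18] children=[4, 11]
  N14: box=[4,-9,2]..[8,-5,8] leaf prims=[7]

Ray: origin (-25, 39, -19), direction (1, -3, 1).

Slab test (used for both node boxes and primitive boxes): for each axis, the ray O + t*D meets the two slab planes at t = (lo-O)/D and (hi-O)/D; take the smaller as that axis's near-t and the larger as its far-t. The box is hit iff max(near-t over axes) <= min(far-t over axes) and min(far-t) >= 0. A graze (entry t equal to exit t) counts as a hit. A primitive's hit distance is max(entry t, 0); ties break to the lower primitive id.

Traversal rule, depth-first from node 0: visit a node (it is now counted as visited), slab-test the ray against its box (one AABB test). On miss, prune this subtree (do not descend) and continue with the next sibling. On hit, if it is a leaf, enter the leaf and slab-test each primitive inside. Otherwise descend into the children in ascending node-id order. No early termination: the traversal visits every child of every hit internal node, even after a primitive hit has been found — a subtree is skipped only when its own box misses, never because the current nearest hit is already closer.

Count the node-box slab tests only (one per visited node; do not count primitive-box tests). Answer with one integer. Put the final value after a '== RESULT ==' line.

Trace the traversal:
N0 x:[5,47] y:[20/3,19] z:[3,37] -> hit [20/3,19], descend [6, 13]
  N6 x:[5,47] y:[20/3,28/3] z:[7,36] -> hit [7,28/3], descend [1, 8]
    N1 x:[5,9] y:[7,28/3] z:[7,12] -> hit [7,9], descend [7, 9]
      N7 x:[5,6] y:[23/3,28/3] z:[8,10] -> miss, prune
      N9 x:[6,9] y:[7,9] z:[7,12] -> hit [7,9] leaf, test {P0@t=7}
    N8 x:[9,47] y:[20/3,8] z:[26,36] -> miss, prune
  N13 x:[28,41] y:[14,19] z:[3,37] -> miss, prune

Visited [0, 6, 1, 7, 9, 8, 13]. Tests: 7 box, 1 leaf. Nearest: P0.

== RESULT ==
7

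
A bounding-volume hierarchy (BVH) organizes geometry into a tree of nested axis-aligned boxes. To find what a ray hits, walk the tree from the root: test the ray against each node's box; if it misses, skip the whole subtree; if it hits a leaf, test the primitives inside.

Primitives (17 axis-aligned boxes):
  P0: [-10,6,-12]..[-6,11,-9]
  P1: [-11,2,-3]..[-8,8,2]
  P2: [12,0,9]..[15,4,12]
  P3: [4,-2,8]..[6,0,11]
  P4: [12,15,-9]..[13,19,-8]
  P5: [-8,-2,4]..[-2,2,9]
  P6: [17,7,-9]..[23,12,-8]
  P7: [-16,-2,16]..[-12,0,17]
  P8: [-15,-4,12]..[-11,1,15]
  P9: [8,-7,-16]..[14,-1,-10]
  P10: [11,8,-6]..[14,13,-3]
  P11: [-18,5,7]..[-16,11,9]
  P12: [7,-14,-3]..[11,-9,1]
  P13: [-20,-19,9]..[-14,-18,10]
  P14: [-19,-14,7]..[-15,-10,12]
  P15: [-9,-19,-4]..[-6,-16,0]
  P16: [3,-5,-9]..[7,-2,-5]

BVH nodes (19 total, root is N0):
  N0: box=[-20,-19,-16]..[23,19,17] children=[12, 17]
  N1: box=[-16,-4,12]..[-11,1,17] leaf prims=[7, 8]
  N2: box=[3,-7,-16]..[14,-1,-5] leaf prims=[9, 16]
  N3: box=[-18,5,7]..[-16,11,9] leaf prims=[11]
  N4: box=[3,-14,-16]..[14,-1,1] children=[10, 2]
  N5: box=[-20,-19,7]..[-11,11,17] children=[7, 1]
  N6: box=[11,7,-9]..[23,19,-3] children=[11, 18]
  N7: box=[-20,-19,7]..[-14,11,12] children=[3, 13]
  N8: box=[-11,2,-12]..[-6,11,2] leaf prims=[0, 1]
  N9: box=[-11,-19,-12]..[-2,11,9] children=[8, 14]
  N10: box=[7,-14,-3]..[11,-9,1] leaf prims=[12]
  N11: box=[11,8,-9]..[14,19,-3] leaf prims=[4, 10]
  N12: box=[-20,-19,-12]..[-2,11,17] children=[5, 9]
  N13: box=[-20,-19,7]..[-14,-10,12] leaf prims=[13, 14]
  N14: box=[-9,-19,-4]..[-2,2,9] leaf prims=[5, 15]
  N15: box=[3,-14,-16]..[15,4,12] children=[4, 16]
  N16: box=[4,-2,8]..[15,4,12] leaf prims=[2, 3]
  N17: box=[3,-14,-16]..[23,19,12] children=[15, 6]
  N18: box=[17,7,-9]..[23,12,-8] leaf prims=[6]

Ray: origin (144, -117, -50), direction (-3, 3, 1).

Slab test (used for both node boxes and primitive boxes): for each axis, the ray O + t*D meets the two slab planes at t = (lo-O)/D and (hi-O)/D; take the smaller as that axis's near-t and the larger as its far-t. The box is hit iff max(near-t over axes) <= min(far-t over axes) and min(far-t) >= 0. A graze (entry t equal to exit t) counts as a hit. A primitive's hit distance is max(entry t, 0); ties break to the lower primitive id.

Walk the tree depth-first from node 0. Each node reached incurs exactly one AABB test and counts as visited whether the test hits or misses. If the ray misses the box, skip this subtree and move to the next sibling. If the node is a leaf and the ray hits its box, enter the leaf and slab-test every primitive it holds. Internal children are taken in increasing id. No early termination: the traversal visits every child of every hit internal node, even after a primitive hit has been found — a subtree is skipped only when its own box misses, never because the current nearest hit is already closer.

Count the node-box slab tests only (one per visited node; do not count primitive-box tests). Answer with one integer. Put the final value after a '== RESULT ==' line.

Traverse from the root:
N0 x:[121/3,164/3] y:[98/3,136/3] z:[34,67] -> hit [121/3,136/3], descend [12, 17]
  N12 x:[146/3,164/3] y:[98/3,128/3] z:[38,67] -> miss, prune
  N17 x:[121/3,47] y:[103/3,136/3] z:[34,62] -> hit [121/3,136/3], descend [6, 15]
    N6 x:[121/3,133/3] y:[124/3,136/3] z:[41,47] -> hit [124/3,133/3], descend [11, 18]
      N11 x:[130/3,133/3] y:[125/3,136/3] z:[41,47] -> hit [130/3,133/3] leaf, test {P4(miss), P10(miss)}
      N18 x:[121/3,127/3] y:[124/3,43] z:[41,42] -> hit [124/3,42] leaf, test {P6@t=124/3}
    N15 x:[43,47] y:[103/3,121/3] z:[34,62] -> miss, prune

order=[0, 12, 17, 6, 11, 18, 15]  |boxes|=7  |leaves|=2  hit=P6

== RESULT ==
7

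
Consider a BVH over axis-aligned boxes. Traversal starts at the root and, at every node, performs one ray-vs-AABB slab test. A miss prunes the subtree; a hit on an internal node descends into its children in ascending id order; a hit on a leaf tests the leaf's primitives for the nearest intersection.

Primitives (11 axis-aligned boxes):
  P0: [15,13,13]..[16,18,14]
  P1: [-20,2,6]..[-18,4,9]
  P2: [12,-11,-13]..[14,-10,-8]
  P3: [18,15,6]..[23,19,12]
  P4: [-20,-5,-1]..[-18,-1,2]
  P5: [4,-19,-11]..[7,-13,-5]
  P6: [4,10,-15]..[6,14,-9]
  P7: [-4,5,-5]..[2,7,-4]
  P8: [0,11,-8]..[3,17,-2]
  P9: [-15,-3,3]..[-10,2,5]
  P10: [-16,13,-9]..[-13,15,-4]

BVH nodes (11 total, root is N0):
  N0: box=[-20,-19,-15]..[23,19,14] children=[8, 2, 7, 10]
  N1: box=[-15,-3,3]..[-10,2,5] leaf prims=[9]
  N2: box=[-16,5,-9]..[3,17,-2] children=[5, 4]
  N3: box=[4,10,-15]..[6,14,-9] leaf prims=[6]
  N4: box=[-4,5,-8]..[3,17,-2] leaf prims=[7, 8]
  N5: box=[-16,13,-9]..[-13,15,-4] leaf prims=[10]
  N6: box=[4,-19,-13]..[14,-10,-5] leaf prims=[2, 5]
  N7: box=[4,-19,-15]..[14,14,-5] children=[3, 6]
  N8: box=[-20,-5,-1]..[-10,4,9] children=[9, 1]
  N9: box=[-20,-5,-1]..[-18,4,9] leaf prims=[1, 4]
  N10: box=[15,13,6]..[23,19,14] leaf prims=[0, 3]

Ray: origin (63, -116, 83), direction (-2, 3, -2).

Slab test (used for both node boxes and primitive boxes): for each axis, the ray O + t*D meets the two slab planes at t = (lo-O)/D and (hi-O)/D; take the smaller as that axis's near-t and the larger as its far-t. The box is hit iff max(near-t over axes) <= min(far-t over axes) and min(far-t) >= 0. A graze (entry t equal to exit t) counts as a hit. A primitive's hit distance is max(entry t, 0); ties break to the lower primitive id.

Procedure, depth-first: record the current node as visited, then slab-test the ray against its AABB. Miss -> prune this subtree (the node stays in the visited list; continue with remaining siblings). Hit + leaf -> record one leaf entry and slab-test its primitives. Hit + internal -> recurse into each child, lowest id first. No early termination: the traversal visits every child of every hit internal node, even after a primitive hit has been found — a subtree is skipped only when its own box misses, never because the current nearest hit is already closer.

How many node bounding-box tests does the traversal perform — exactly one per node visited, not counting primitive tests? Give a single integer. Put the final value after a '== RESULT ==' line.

Walk:
N0 x:[20,83/2] y:[97/3,45] z:[69/2,49] -> hit [69/2,83/2], descend [2, 7, 8, 10]
  N2 x:[30,79/2] y:[121/3,133/3] z:[85/2,46] -> miss, prune
  N7 x:[49/2,59/2] y:[97/3,130/3] z:[44,49] -> miss, prune
  N8 x:[73/2,83/2] y:[37,40] z:[37,42] -> hit [37,40], descend [1, 9]
    N1 x:[73/2,39] y:[113/3,118/3] z:[39,40] -> hit [39,39] leaf, test {P9@t=39}
    N9 x:[81/2,83/2] y:[37,40] z:[37,42] -> miss, prune
  N10 x:[20,24] y:[43,45] z:[69/2,77/2] -> miss, prune

order=[0, 2, 7, 8, 1, 9, 10]  |boxes|=7  |leaves|=1  hit=P9

== RESULT ==
7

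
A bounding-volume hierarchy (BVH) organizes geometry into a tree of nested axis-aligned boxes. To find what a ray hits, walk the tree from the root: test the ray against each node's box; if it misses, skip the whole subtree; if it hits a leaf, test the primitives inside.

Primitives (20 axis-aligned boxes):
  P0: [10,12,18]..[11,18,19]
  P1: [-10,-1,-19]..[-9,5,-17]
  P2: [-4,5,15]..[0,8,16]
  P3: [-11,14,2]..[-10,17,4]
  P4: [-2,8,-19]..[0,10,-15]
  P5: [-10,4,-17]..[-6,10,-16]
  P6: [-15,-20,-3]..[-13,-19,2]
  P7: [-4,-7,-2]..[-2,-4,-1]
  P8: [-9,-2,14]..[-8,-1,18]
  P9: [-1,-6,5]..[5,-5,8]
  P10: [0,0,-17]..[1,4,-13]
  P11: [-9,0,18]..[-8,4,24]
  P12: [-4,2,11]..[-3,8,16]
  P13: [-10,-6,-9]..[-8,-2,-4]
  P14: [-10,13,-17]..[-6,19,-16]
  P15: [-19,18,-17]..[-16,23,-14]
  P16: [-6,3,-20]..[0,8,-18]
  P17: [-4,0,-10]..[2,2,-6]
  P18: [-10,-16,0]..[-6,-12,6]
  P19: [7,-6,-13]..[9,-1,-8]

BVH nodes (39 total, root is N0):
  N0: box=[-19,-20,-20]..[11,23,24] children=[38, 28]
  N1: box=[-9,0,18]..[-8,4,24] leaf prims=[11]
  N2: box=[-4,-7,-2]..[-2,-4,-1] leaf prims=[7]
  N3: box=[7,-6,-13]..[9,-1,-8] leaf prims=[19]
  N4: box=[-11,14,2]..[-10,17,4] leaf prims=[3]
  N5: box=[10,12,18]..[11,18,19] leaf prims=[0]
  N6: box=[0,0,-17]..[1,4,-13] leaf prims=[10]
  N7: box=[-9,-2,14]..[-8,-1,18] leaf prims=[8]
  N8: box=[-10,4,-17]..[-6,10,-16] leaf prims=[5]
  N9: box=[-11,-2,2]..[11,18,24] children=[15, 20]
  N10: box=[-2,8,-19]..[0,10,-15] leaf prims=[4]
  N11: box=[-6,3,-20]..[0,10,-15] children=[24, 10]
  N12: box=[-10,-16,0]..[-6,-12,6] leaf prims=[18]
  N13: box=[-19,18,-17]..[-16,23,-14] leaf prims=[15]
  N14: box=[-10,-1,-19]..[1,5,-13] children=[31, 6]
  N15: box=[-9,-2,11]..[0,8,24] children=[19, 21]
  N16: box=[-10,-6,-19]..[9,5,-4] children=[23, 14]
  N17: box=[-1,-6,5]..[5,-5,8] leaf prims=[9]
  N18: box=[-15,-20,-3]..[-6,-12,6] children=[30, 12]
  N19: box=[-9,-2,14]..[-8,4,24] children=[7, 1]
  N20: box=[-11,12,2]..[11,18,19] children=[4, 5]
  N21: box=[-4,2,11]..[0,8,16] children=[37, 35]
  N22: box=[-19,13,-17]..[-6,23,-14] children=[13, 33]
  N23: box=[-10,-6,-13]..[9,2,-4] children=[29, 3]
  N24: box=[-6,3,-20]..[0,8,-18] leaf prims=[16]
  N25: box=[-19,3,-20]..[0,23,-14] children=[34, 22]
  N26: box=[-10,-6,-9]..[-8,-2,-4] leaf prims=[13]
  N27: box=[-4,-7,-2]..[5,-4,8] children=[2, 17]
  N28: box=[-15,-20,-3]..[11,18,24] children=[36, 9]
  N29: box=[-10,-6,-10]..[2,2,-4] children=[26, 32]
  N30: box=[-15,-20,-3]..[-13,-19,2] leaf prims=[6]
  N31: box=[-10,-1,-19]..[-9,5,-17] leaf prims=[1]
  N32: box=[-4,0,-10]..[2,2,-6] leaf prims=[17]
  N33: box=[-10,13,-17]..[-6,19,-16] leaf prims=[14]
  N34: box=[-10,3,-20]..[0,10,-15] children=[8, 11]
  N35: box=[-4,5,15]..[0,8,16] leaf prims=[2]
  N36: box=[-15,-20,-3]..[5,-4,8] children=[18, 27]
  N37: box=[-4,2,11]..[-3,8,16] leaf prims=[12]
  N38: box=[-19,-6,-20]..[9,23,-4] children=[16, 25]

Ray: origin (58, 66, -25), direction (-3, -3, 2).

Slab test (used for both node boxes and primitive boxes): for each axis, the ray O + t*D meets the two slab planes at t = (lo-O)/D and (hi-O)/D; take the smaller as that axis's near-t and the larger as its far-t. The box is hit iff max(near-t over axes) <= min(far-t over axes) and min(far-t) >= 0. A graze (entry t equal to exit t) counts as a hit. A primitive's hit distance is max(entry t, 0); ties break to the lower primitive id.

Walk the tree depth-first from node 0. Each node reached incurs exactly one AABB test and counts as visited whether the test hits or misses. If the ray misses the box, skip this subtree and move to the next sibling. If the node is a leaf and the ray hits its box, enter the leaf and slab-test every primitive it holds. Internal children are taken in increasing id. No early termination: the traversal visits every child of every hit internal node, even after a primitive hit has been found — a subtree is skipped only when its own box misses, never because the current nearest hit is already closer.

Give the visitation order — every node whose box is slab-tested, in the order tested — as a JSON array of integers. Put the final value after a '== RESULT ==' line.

Walk:
N0 x:[47/3,77/3] y:[43/3,86/3] z:[5/2,49/2] -> hit [47/3,49/2], descend [28, 38]
  N28 x:[47/3,73/3] y:[16,86/3] z:[11,49/2] -> hit [16,73/3], descend [9, 36]
    N9 x:[47/3,23] y:[16,68/3] z:[27/2,49/2] -> hit [16,68/3], descend [15, 20]
      N15 x:[58/3,67/3] y:[58/3,68/3] z:[18,49/2] -> hit [58/3,67/3], descend [19, 21]
        N19 x:[22,67/3] y:[62/3,68/3] z:[39/2,49/2] -> hit [22,67/3], descend [1, 7]
          N1 x:[22,67/3] y:[62/3,22] z:[43/2,49/2] -> hit [22,22] leaf, test {P11@t=22}
          N7 x:[22,67/3] y:[67/3,68/3] z:[39/2,43/2] -> miss, prune
        N21 x:[58/3,62/3] y:[58/3,64/3] z:[18,41/2] -> hit [58/3,41/2], descend [35, 37]
          N35 x:[58/3,62/3] y:[58/3,61/3] z:[20,41/2] -> hit [20,61/3] leaf, test {P2@t=20}
          N37 x:[61/3,62/3] y:[58/3,64/3] z:[18,41/2] -> hit [61/3,41/2] leaf, test {P12@t=61/3}
      N20 x:[47/3,23] y:[16,18] z:[27/2,22] -> hit [16,18], descend [4, 5]
        N4 x:[68/3,23] y:[49/3,52/3] z:[27/2,29/2] -> miss, prune
        N5 x:[47/3,16] y:[16,18] z:[43/2,22] -> miss, prune
    N36 x:[53/3,73/3] y:[70/3,86/3] z:[11,33/2] -> miss, prune
  N38 x:[49/3,77/3] y:[43/3,24] z:[5/2,21/2] -> miss, prune

order=[0, 28, 9, 15, 19, 1, 7, 21, 35, 37, 20, 4, 5, 36, 38]  |boxes|=15  |leaves|=3  hit=P2

== RESULT ==
[0, 28, 9, 15, 19, 1, 7, 21, 35, 37, 20, 4, 5, 36, 38]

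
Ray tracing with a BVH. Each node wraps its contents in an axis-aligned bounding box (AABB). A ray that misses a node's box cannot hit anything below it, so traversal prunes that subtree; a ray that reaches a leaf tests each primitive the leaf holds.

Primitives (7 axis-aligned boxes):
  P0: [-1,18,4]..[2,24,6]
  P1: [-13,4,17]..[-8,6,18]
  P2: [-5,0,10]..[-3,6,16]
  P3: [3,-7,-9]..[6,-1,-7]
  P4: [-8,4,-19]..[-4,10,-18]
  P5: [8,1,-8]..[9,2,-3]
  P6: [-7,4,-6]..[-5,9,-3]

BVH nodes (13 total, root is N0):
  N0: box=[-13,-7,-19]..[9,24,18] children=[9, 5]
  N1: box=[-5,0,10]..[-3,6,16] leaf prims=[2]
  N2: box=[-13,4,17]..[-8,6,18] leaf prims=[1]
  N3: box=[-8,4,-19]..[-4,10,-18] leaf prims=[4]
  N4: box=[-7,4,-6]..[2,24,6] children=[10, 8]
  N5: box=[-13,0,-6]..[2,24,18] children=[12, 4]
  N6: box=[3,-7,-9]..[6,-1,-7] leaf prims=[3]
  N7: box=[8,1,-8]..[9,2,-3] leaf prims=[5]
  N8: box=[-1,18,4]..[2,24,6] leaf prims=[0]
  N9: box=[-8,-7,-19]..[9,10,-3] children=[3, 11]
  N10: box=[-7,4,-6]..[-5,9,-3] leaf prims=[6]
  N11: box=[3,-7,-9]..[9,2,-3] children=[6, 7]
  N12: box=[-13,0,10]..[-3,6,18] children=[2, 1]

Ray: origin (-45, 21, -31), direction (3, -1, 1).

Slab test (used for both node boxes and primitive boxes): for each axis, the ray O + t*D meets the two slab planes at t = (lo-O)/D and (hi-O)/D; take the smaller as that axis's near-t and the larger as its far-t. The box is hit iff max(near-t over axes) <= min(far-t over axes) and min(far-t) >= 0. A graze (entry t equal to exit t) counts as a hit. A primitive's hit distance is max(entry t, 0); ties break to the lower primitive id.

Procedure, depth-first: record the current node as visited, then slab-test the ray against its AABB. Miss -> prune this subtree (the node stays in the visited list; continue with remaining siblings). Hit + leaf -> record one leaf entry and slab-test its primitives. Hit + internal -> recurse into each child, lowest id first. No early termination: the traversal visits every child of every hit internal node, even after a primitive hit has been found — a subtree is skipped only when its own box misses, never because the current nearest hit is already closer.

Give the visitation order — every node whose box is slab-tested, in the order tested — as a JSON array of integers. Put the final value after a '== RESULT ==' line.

Traverse from the root:
N0 x:[32/3,18] y:[-3,28] z:[12,49] -> hit [12,18], descend [5, 9]
  N5 x:[32/3,47/3] y:[-3,21] z:[25,49] -> miss, prune
  N9 x:[37/3,18] y:[11,28] z:[12,28] -> hit [37/3,18], descend [3, 11]
    N3 x:[37/3,41/3] y:[11,17] z:[12,13] -> hit [37/3,13] leaf, test {P4@t=37/3}
    N11 x:[16,18] y:[19,28] z:[22,28] -> miss, prune

5 AABB tests over nodes [0, 5, 9, 3, 11]; 1 leaf entered; closest P4.

== RESULT ==
[0, 5, 9, 3, 11]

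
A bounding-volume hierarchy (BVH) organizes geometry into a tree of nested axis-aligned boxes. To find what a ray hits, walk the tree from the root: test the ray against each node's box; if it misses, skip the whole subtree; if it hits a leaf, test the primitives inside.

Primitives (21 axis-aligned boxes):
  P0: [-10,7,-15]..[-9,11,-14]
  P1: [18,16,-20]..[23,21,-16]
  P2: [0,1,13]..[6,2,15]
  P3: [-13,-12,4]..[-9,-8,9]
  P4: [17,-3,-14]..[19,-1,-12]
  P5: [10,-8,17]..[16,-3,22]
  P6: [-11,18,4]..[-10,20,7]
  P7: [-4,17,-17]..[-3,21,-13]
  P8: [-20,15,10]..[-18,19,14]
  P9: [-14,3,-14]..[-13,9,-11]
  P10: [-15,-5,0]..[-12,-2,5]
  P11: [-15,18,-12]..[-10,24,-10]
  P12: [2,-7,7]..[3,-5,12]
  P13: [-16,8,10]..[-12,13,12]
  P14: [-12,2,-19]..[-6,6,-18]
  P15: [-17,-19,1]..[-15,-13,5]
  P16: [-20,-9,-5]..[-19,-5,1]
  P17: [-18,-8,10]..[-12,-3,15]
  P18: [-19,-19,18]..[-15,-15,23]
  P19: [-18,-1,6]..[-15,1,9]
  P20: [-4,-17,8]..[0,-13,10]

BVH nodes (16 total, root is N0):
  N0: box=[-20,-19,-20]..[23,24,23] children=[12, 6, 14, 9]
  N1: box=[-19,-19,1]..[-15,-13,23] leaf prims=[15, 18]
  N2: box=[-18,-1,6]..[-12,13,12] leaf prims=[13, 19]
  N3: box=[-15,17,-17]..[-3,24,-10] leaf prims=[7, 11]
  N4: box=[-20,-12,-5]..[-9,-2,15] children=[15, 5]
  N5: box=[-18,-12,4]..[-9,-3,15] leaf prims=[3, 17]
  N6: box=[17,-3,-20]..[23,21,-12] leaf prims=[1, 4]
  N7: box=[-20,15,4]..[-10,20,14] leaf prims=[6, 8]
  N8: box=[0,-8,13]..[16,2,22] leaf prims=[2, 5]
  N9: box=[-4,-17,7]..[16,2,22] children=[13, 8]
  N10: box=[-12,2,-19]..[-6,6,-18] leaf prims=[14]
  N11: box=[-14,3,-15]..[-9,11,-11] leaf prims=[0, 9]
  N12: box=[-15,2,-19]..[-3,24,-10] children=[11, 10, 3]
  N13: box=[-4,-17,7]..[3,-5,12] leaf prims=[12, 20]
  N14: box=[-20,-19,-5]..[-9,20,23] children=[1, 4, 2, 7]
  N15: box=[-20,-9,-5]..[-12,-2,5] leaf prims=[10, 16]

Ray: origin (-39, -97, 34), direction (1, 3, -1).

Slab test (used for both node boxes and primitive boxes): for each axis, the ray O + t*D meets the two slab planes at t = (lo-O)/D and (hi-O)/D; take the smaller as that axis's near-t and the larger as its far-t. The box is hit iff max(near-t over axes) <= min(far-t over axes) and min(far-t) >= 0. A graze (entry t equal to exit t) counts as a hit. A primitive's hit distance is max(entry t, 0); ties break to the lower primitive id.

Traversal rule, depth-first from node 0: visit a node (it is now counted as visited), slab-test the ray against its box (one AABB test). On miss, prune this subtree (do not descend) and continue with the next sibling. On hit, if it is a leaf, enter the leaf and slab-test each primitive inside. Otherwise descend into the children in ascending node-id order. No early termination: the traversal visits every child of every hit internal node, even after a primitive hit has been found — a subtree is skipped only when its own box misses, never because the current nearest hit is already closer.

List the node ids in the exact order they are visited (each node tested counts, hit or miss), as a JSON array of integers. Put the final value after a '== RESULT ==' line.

Trace the traversal:
N0 x:[19,62] y:[26,121/3] z:[11,54] -> hit [26,121/3], descend [6, 9, 12, 14]
  N6 x:[56,62] y:[94/3,118/3] z:[46,54] -> miss, prune
  N9 x:[35,55] y:[80/3,33] z:[12,27] -> miss, prune
  N12 x:[24,36] y:[33,121/3] z:[44,53] -> miss, prune
  N14 x:[19,30] y:[26,39] z:[11,39] -> hit [26,30], descend [1, 2, 4, 7]
    N1 x:[20,24] y:[26,28] z:[11,33] -> miss, prune
    N2 x:[21,27] y:[32,110/3] z:[22,28] -> miss, prune
    N4 x:[19,30] y:[85/3,95/3] z:[19,39] -> hit [85/3,30], descend [5, 15]
      N5 x:[21,30] y:[85/3,94/3] z:[19,30] -> hit [85/3,30] leaf, test {P3@t=85/3, P17(miss)}
      N15 x:[19,27] y:[88/3,95/3] z:[29,39] -> miss, prune
    N7 x:[19,29] y:[112/3,39] z:[20,30] -> miss, prune

Visited [0, 6, 9, 12, 14, 1, 2, 4, 5, 15, 7]. Tests: 11 box, 1 leaf. Nearest: P3.

== RESULT ==
[0, 6, 9, 12, 14, 1, 2, 4, 5, 15, 7]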